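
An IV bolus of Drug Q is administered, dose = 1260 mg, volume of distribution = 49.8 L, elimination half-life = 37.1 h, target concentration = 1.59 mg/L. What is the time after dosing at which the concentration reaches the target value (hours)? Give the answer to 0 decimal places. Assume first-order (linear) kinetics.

C₀ = Dose / Vd = 1260 / 49.8 = 25.30 mg/L
k = ln2 / t½ = 0.693147 / 37.1 = 0.01868 h⁻¹
t = ln(C₀ / C) / k = ln(25.30 / 1.59) / 0.01868
  = ln(15.91) / 0.01868 = 2.767 / 0.01868 = 148.1 h

148 h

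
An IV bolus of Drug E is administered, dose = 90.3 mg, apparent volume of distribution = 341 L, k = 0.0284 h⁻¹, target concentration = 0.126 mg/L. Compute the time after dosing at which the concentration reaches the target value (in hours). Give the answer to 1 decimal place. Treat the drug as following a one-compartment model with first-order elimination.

C₀ = Dose / Vd = 90.30 / 341 = 0.2648 mg/L
t = ln(C₀ / C) / k = ln(0.2648 / 0.126) / 0.02840
  = ln(2.102) / 0.02840 = 0.7429 / 0.02840 = 26.16 h

26.2 h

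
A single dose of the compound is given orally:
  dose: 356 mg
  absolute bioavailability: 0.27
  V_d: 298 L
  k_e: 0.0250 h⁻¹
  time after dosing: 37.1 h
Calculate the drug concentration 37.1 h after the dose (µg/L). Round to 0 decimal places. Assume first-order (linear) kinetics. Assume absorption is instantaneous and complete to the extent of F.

128 µg/L

Amount reaching circulation = F × Dose = 0.27 × 356.0 = 96.12 mg
C₀ = F·Dose / Vd = 96.12 / 298 = 0.3226 mg/L
C = C₀ · e^(−k·t) = 0.3226 × e^(−0.02500 × 37.1)
  = 0.3226 × 0.3955 = 0.1276 mg/L
Convert: 0.1276 mg/L × 1000 = 127.6 µg/L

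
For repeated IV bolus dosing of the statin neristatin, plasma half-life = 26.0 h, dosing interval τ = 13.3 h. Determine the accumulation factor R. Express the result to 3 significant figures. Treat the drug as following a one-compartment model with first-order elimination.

k = ln2 / t½ = 0.693147 / 26.0 = 0.02666 h⁻¹
e^(−kτ) = e^(−0.02666 × 13.3) = 0.7015
Accumulation ratio R = 1 / (1 − e^(−kτ)) = 1 / (1 − 0.7015) = 3.350

3.35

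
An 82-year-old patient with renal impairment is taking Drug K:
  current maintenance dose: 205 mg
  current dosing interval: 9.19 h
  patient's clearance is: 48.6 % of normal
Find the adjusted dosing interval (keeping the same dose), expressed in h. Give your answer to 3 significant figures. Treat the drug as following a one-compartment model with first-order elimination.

18.9 h

To keep the same average steady-state level, dosing rate must scale with clearance.
CL ratio = 48.6 / 100 = 0.4860
New interval (same dose) = 9.19 / 0.4860 = 18.91 h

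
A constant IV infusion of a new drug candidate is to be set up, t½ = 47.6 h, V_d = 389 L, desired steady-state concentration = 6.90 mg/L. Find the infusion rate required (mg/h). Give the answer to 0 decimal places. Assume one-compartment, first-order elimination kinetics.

39 mg/h

k = ln2 / t½ = 0.693147 / 47.6 = 0.01456 h⁻¹
CL = k × Vd = 0.01456 × 389 = 5.664 L/h
At steady state, infusion rate R₀ = Css × CL = 6.90 × 5.664 = 39.08 mg/h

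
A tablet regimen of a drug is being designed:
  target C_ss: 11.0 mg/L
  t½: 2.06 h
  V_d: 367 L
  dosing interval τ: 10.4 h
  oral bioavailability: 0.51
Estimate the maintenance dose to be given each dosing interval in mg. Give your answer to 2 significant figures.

k = ln2 / t½ = 0.693147 / 2.06 = 0.3365 h⁻¹
CL = k × Vd = 0.3365 × 367 = 123.5 L/h
At steady state, F × (Dose/τ) = Css × CL.
Dose = Css × CL × τ / F = 11.0 × 123.5 × 10.4 / 0.51 = 27700 mg

28000 mg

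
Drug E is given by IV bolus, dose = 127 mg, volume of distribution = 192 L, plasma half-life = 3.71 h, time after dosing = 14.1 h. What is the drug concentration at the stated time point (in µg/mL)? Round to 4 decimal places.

C₀ = Dose / Vd = 127.0 / 192 = 0.6615 mg/L
k = ln2 / t½ = 0.693147 / 3.71 = 0.1868 h⁻¹
C = C₀ · e^(−k·t) = 0.6615 × e^(−0.1868 × 14.1)
  = 0.6615 × 0.07180 = 0.04750 mg/L
(0.04750 mg/L = 0.04750 µg/mL)

0.0475 µg/mL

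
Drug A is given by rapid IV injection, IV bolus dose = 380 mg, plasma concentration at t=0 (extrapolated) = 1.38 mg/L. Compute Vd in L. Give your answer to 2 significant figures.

280 L

Vd = Dose / C₀ = 380.0 / 1.38 = 275.4 L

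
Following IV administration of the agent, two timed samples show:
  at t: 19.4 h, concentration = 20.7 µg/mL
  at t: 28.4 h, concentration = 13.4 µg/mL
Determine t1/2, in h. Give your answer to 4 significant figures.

14.34 h

k = ln(C₁/C₂) / (t₂ − t₁) = ln(20.7/13.4) / (28.4 − 19.4)
  = 0.4349 / 9.000 = 0.04832 h⁻¹
t½ = ln2 / k = 0.693147 / 0.04832 = 14.34 h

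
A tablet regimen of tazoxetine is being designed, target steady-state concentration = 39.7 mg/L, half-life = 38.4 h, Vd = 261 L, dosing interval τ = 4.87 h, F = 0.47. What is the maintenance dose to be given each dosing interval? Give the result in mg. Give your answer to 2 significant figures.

k = ln2 / t½ = 0.693147 / 38.4 = 0.01805 h⁻¹
CL = k × Vd = 0.01805 × 261 = 4.711 L/h
At steady state, F × (Dose/τ) = Css × CL.
Dose = Css × CL × τ / F = 39.7 × 4.711 × 4.87 / 0.47 = 1938 mg

1900 mg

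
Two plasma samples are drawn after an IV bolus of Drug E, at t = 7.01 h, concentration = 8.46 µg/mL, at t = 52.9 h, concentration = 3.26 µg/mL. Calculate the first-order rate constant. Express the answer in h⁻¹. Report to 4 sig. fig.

0.02078 h⁻¹

k = ln(C₁/C₂) / (t₂ − t₁) = ln(8.46/3.26) / (52.9 − 7.01)
  = 0.9536 / 45.89 = 0.02078 h⁻¹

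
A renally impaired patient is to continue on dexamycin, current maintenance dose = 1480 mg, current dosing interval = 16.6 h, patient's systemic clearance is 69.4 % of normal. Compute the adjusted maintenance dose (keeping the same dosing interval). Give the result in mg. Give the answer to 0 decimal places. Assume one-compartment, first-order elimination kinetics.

To keep the same average steady-state level, dosing rate must scale with clearance.
CL ratio = 69.4 / 100 = 0.6940
New dose (same interval) = 1480 × 0.6940 = 1027 mg

1027 mg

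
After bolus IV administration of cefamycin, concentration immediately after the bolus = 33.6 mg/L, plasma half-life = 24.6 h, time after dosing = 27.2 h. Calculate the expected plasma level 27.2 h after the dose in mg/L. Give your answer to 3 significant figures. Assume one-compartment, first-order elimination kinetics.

k = ln2 / t½ = 0.693147 / 24.6 = 0.02818 h⁻¹
C = C₀ · e^(−k·t) = 33.60 × e^(−0.02818 × 27.2)
  = 33.60 × 0.4646 = 15.61 mg/L

15.6 mg/L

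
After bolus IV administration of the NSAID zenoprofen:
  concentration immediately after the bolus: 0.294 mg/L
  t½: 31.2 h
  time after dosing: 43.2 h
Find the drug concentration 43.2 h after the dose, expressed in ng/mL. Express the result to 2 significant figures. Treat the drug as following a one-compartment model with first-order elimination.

110 ng/mL

k = ln2 / t½ = 0.693147 / 31.2 = 0.02222 h⁻¹
C = C₀ · e^(−k·t) = 0.2940 × e^(−0.02222 × 43.2)
  = 0.2940 × 0.3829 = 0.1126 mg/L
Convert: 0.1126 mg/L × 1000 = 112.6 ng/mL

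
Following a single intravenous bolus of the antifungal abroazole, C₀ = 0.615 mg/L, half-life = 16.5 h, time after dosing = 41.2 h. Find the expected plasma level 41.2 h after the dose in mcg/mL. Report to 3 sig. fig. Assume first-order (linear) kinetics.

k = ln2 / t½ = 0.693147 / 16.5 = 0.04201 h⁻¹
C = C₀ · e^(−k·t) = 0.6150 × e^(−0.04201 × 41.2)
  = 0.6150 × 0.1771 = 0.1089 mg/L
(0.1089 mg/L = 0.1089 mcg/mL)

0.109 mcg/mL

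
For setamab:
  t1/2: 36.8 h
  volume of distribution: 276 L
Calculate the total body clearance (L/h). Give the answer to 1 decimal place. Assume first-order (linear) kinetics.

k = ln2 / t½ = 0.693147 / 36.8 = 0.01884 h⁻¹
CL = k × Vd = 0.01884 × 276 = 5.200 L/h

5.2 L/h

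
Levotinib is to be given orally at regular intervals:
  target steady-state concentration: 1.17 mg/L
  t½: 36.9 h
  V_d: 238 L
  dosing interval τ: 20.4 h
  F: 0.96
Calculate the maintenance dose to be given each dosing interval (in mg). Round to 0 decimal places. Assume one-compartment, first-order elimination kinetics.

111 mg

k = ln2 / t½ = 0.693147 / 36.9 = 0.01878 h⁻¹
CL = k × Vd = 0.01878 × 238 = 4.470 L/h
At steady state, F × (Dose/τ) = Css × CL.
Dose = Css × CL × τ / F = 1.17 × 4.470 × 20.4 / 0.96 = 111.1 mg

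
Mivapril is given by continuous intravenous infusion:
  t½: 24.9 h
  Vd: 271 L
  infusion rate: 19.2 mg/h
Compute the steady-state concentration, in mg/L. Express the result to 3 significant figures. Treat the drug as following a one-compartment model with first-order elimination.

k = ln2 / t½ = 0.693147 / 24.9 = 0.02784 h⁻¹
CL = k × Vd = 0.02784 × 271 = 7.545 L/h
At steady state Css = R₀ / CL = 19.2 / 7.545 = 2.545 mg/L

2.55 mg/L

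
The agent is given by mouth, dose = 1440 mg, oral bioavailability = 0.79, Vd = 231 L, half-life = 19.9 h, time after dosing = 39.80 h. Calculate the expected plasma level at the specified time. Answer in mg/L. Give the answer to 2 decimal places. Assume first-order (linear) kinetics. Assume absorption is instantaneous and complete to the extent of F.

Amount reaching circulation = F × Dose = 0.79 × 1440 = 1138 mg
C₀ = F·Dose / Vd = 1138 / 231 = 4.926 mg/L
k = ln2 / t½ = 0.693147 / 19.9 = 0.03483 h⁻¹
t / t½ = 39.80 / 19.9 = 2 half-lives
C = C₀ × (1/2)^2 = 4.926 × 0.2500 = 1.232 mg/L

1.23 mg/L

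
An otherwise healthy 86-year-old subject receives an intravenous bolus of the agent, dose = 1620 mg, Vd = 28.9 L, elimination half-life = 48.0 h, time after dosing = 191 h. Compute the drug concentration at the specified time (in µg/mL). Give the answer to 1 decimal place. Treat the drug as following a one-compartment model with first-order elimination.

3.6 µg/mL

C₀ = Dose / Vd = 1620 / 28.9 = 56.06 mg/L
k = ln2 / t½ = 0.693147 / 48.0 = 0.01444 h⁻¹
C = C₀ · e^(−k·t) = 56.06 × e^(−0.01444 × 191)
  = 56.06 × 0.06342 = 3.555 mg/L
(3.555 mg/L = 3.555 µg/mL)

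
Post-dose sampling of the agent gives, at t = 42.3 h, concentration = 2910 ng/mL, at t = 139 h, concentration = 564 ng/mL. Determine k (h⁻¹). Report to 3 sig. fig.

0.0170 h⁻¹

k = ln(C₁/C₂) / (t₂ − t₁) = ln(2910/564) / (139 − 42.3)
  = 1.641 / 96.70 = 0.01697 h⁻¹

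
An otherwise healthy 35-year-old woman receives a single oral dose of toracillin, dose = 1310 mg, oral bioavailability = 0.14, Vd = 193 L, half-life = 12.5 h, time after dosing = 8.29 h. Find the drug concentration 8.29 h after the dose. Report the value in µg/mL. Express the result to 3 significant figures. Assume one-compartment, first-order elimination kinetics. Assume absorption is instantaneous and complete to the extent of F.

0.600 µg/mL

Amount reaching circulation = F × Dose = 0.14 × 1310 = 183.4 mg
C₀ = F·Dose / Vd = 183.4 / 193 = 0.9503 mg/L
k = ln2 / t½ = 0.693147 / 12.5 = 0.05545 h⁻¹
C = C₀ · e^(−k·t) = 0.9503 × e^(−0.05545 × 8.29)
  = 0.9503 × 0.6315 = 0.6001 mg/L
(0.6001 mg/L = 0.6001 µg/mL)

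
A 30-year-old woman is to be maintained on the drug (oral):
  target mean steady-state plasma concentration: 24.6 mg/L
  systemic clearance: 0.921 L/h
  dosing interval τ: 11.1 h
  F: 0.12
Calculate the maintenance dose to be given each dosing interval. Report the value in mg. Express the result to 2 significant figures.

At steady state, F × (Dose/τ) = Css × CL.
Dose = Css × CL × τ / F = 24.6 × 0.9210 × 11.1 / 0.12 = 2096 mg

2100 mg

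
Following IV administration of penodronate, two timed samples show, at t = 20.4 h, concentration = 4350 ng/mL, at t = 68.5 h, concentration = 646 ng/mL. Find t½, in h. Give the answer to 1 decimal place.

17.5 h

k = ln(C₁/C₂) / (t₂ − t₁) = ln(4350/646) / (68.5 − 20.4)
  = 1.907 / 48.10 = 0.03965 h⁻¹
t½ = ln2 / k = 0.693147 / 0.03965 = 17.48 h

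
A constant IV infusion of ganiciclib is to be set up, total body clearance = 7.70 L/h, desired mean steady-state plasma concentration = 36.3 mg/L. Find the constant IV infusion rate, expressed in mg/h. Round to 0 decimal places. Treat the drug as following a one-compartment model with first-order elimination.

280 mg/h

At steady state, infusion rate R₀ = Css × CL = 36.3 × 7.700 = 279.5 mg/h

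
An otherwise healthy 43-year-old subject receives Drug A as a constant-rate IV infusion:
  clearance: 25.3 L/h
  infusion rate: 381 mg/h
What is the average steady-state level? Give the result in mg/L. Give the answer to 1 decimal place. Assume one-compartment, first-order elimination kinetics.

15.1 mg/L

At steady state Css = R₀ / CL = 381 / 25.30 = 15.06 mg/L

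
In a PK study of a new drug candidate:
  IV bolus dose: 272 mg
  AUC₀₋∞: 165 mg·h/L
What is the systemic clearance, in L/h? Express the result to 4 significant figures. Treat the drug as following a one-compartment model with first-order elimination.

CL = Dose / AUC = 272 / 165 = 1.648 L/h

1.648 L/h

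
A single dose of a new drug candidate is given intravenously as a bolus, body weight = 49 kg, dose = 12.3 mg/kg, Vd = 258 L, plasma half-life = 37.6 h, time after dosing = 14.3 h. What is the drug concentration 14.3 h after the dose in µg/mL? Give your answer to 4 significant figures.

1.795 µg/mL

Total dose = 12.3 × 49 = 602.7 mg
C₀ = Dose / Vd = 602.7 / 258 = 2.336 mg/L
k = ln2 / t½ = 0.693147 / 37.6 = 0.01843 h⁻¹
C = C₀ · e^(−k·t) = 2.336 × e^(−0.01843 × 14.3)
  = 2.336 × 0.7683 = 1.795 mg/L
(1.795 mg/L = 1.795 µg/mL)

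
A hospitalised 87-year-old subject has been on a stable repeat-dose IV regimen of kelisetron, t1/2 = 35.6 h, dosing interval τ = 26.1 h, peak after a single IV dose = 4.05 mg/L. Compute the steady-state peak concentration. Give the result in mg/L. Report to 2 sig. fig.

10 mg/L

k = ln2 / t½ = 0.693147 / 35.6 = 0.01947 h⁻¹
e^(−kτ) = e^(−0.01947 × 26.1) = 0.6016
Accumulation ratio R = 1 / (1 − e^(−kτ)) = 1 / (1 − 0.6016) = 2.510
Steady-state peak = C₀ × R = 4.05 × 2.510 = 10.17 mg/L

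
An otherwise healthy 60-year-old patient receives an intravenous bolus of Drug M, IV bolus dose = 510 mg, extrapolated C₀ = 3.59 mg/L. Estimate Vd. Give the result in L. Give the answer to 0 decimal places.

Vd = Dose / C₀ = 510.0 / 3.59 = 142.1 L

142 L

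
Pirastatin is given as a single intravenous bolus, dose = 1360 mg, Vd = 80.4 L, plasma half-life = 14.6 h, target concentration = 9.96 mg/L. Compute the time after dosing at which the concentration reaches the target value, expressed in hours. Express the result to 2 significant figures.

C₀ = Dose / Vd = 1360 / 80.4 = 16.92 mg/L
k = ln2 / t½ = 0.693147 / 14.6 = 0.04748 h⁻¹
t = ln(C₀ / C) / k = ln(16.92 / 9.96) / 0.04748
  = ln(1.699) / 0.04748 = 0.5300 / 0.04748 = 11.16 h

11 h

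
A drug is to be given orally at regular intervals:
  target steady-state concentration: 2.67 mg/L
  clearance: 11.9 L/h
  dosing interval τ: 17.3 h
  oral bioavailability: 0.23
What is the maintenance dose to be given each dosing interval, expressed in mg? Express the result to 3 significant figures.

At steady state, F × (Dose/τ) = Css × CL.
Dose = Css × CL × τ / F = 2.67 × 11.90 × 17.3 / 0.23 = 2390 mg

2390 mg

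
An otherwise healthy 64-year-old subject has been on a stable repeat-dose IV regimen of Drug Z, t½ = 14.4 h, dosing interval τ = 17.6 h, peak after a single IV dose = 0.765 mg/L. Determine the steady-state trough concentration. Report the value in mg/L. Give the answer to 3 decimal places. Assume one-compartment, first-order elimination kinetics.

0.574 mg/L

k = ln2 / t½ = 0.693147 / 14.4 = 0.04814 h⁻¹
e^(−kτ) = e^(−0.04814 × 17.6) = 0.4286
Accumulation ratio R = 1 / (1 − e^(−kτ)) = 1 / (1 − 0.4286) = 1.750
Steady-state trough = C₀ × R × e^(−kτ) = 0.765 × 1.750 × 0.4286 = 0.5738 mg/L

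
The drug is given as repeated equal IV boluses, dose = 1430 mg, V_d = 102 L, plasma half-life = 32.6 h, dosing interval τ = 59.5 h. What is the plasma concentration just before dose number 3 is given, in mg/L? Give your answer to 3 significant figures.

C₀ per dose = Dose / Vd = 1430 / 102 = 14.02 mg/L
k = ln2 / t½ = 0.693147 / 32.6 = 0.02126 h⁻¹
Fraction remaining after one interval: r = e^(−kτ) = e^(−0.02126 × 59.5) = 0.2822
Before dose 3, 2 doses have been given (aged 1τ, 2τ).
C_trough = C₀ × (r + r²) = 14.02 × (0.2822 + 0.07964) = 5.073 mg/L

5.07 mg/L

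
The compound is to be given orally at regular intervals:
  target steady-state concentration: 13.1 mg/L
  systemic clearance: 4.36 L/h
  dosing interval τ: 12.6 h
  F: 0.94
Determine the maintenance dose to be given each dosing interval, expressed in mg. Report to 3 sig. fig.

At steady state, F × (Dose/τ) = Css × CL.
Dose = Css × CL × τ / F = 13.1 × 4.360 × 12.6 / 0.94 = 765.6 mg

766 mg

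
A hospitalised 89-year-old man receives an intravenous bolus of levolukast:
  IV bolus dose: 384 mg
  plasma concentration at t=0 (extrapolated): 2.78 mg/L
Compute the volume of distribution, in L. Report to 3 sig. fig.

Vd = Dose / C₀ = 384.0 / 2.78 = 138.1 L

138 L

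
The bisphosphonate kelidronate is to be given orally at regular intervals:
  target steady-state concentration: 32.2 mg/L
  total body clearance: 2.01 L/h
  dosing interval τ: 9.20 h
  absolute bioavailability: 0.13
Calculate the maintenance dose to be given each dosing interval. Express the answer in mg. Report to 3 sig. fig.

At steady state, F × (Dose/τ) = Css × CL.
Dose = Css × CL × τ / F = 32.2 × 2.010 × 9.20 / 0.13 = 4580 mg

4580 mg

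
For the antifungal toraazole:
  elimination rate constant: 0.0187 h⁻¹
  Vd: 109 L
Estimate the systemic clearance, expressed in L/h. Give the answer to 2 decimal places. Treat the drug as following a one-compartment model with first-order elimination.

2.04 L/h

CL = k × Vd = 0.0187 × 109 = 2.038 L/h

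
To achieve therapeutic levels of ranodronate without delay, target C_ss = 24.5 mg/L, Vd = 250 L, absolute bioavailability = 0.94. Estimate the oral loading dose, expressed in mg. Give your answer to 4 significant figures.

6516 mg

LD = Css × Vd / F = 24.5 × 250 / 0.94 = 6516 mg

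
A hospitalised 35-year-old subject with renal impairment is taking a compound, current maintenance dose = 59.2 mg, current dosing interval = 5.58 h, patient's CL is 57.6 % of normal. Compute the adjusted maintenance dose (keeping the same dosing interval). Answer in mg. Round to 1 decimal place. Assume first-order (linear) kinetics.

34.1 mg

To keep the same average steady-state level, dosing rate must scale with clearance.
CL ratio = 57.6 / 100 = 0.5760
New dose (same interval) = 59.2 × 0.5760 = 34.10 mg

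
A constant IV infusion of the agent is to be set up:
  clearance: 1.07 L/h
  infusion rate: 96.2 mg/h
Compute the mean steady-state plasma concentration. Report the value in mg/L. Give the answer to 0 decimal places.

90 mg/L

At steady state Css = R₀ / CL = 96.2 / 1.070 = 89.91 mg/L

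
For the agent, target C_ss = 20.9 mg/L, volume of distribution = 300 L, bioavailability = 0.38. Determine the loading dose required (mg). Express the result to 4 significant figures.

16500 mg

LD = Css × Vd / F = 20.9 × 300 / 0.38 = 16500 mg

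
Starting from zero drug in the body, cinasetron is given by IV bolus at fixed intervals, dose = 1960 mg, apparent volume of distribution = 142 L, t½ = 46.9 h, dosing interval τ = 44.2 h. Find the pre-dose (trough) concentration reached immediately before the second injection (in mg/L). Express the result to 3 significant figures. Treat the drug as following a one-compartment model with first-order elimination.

C₀ per dose = Dose / Vd = 1960 / 142 = 13.80 mg/L
k = ln2 / t½ = 0.693147 / 46.9 = 0.01478 h⁻¹
Fraction remaining after one interval: r = e^(−kτ) = e^(−0.01478 × 44.2) = 0.5203
Before dose 2, 1 dose has been given (aged 1τ).
C_trough = C₀ × r = 13.80 × 0.5203 = 7.180 mg/L

7.18 mg/L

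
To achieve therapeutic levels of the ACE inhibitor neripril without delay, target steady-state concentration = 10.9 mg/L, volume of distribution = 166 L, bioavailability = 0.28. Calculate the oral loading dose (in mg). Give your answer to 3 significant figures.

6460 mg

LD = Css × Vd / F = 10.9 × 166 / 0.28 = 6462 mg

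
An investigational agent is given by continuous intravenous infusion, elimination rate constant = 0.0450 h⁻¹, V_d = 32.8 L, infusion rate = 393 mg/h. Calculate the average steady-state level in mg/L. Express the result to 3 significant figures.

266 mg/L

CL = k × Vd = 0.04500 × 32.8 = 1.476 L/h
At steady state Css = R₀ / CL = 393 / 1.476 = 266.3 mg/L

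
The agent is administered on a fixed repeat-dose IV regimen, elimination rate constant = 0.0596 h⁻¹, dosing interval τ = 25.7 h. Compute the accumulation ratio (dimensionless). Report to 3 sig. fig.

1.28

e^(−kτ) = e^(−0.05960 × 25.7) = 0.2162
Accumulation ratio R = 1 / (1 − e^(−kτ)) = 1 / (1 − 0.2162) = 1.276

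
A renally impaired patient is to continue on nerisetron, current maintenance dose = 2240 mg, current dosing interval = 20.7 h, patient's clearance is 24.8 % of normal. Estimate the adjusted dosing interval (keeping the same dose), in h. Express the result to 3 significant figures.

83.5 h

To keep the same average steady-state level, dosing rate must scale with clearance.
CL ratio = 24.8 / 100 = 0.2480
New interval (same dose) = 20.7 / 0.2480 = 83.47 h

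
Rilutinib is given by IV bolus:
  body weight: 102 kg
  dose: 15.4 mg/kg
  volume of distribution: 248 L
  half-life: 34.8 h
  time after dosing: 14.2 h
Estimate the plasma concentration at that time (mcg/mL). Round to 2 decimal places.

Total dose = 15.4 × 102 = 1571 mg
C₀ = Dose / Vd = 1571 / 248 = 6.335 mg/L
k = ln2 / t½ = 0.693147 / 34.8 = 0.01992 h⁻¹
C = C₀ · e^(−k·t) = 6.335 × e^(−0.01992 × 14.2)
  = 6.335 × 0.7536 = 4.774 mg/L
(4.774 mg/L = 4.774 mcg/mL)

4.77 mcg/mL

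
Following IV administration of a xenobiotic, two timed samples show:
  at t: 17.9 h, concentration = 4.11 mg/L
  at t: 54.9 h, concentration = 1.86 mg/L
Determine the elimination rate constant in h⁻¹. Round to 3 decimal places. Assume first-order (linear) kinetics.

0.021 h⁻¹

k = ln(C₁/C₂) / (t₂ − t₁) = ln(4.11/1.86) / (54.9 − 17.9)
  = 0.7928 / 37.00 = 0.02143 h⁻¹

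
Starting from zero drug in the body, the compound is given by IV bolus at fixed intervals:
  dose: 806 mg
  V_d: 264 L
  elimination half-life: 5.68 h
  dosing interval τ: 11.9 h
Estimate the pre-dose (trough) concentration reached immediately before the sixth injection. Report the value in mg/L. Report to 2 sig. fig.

C₀ per dose = Dose / Vd = 806 / 264 = 3.053 mg/L
k = ln2 / t½ = 0.693147 / 5.68 = 0.1220 h⁻¹
Fraction remaining after one interval: r = e^(−kτ) = e^(−0.1220 × 11.9) = 0.2341
Before dose 6, 5 doses have been given (aged 1τ, 2τ, 3τ, 4τ, 5τ).
C_trough = C₀ × (r + r² + … + r^5) = C₀ × r(1−r^5)/(1−r)
        = 3.053 × 0.2341 × (1 − 0.0007031) / (1 − 0.2341) = 0.9325 mg/L

0.93 mg/L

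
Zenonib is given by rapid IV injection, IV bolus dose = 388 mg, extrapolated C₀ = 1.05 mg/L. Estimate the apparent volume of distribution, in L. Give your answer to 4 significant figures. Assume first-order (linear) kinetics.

369.5 L

Vd = Dose / C₀ = 388.0 / 1.05 = 369.5 L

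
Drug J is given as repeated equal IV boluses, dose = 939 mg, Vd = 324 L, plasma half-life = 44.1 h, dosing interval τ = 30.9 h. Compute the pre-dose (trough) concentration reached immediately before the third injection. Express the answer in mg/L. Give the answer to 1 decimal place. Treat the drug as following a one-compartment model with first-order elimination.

2.9 mg/L

C₀ per dose = Dose / Vd = 939 / 324 = 2.898 mg/L
k = ln2 / t½ = 0.693147 / 44.1 = 0.01572 h⁻¹
Fraction remaining after one interval: r = e^(−kτ) = e^(−0.01572 × 30.9) = 0.6152
Before dose 3, 2 doses have been given (aged 1τ, 2τ).
C_trough = C₀ × (r + r²) = 2.898 × (0.6152 + 0.3785) = 2.880 mg/L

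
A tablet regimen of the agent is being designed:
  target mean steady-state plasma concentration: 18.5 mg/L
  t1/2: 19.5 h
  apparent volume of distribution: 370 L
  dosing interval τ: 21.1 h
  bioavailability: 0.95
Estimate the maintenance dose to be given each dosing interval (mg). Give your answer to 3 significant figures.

5400 mg

k = ln2 / t½ = 0.693147 / 19.5 = 0.03555 h⁻¹
CL = k × Vd = 0.03555 × 370 = 13.15 L/h
At steady state, F × (Dose/τ) = Css × CL.
Dose = Css × CL × τ / F = 18.5 × 13.15 × 21.1 / 0.95 = 5403 mg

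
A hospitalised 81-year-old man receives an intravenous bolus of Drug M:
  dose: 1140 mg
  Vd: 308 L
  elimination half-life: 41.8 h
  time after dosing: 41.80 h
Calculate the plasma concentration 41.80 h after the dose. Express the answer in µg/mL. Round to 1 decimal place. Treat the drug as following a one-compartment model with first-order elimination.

C₀ = Dose / Vd = 1140 / 308 = 3.701 mg/L
k = ln2 / t½ = 0.693147 / 41.8 = 0.01658 h⁻¹
t / t½ = 41.80 / 41.8 = 1 half-lives
C = C₀ × (1/2)^1 = 3.701 × 0.5000 = 1.851 mg/L
(1.851 mg/L = 1.851 µg/mL)

1.9 µg/mL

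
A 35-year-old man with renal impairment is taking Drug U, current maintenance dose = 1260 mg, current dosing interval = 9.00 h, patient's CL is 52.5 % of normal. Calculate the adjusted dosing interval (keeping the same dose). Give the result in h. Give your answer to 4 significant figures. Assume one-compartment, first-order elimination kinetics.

To keep the same average steady-state level, dosing rate must scale with clearance.
CL ratio = 52.5 / 100 = 0.5250
New interval (same dose) = 9.00 / 0.5250 = 17.14 h

17.14 h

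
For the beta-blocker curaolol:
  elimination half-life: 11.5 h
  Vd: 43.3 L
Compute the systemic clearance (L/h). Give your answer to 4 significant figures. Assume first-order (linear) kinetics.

k = ln2 / t½ = 0.693147 / 11.5 = 0.06027 h⁻¹
CL = k × Vd = 0.06027 × 43.3 = 2.610 L/h

2.610 L/h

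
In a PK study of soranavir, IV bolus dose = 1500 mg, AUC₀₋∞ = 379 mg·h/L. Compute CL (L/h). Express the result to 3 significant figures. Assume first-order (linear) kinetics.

CL = Dose / AUC = 1500 / 379 = 3.958 L/h

3.96 L/h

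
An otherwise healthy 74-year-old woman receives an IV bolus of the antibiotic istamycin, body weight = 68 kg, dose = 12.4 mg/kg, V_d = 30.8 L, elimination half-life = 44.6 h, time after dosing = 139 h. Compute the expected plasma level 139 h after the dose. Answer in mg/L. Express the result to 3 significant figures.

Total dose = 12.4 × 68 = 843.2 mg
C₀ = Dose / Vd = 843.2 / 30.8 = 27.38 mg/L
k = ln2 / t½ = 0.693147 / 44.6 = 0.01554 h⁻¹
C = C₀ · e^(−k·t) = 27.38 × e^(−0.01554 × 139)
  = 27.38 × 0.1153 = 3.157 mg/L

3.16 mg/L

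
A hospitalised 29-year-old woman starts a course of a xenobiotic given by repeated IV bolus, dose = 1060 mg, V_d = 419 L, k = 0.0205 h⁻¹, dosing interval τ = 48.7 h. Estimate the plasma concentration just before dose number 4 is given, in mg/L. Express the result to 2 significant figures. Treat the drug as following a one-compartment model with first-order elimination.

1.4 mg/L

C₀ per dose = Dose / Vd = 1060 / 419 = 2.530 mg/L
Fraction remaining after one interval: r = e^(−kτ) = e^(−0.02050 × 48.7) = 0.3685
Before dose 4, 3 doses have been given (aged 1τ, 2τ, 3τ).
C_trough = C₀ × (r + r² + … + r^3) = C₀ × r(1−r^3)/(1−r)
        = 2.530 × 0.3685 × (1 − 0.05004) / (1 − 0.3685) = 1.402 mg/L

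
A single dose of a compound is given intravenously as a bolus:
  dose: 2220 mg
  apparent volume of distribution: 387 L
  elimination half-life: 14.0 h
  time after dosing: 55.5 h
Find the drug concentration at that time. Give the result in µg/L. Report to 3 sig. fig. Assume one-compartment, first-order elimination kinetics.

368 µg/L

C₀ = Dose / Vd = 2220 / 387 = 5.736 mg/L
k = ln2 / t½ = 0.693147 / 14.0 = 0.04951 h⁻¹
C = C₀ · e^(−k·t) = 5.736 × e^(−0.04951 × 55.5)
  = 5.736 × 0.06407 = 0.3675 mg/L
Convert: 0.3675 mg/L × 1000 = 367.5 µg/L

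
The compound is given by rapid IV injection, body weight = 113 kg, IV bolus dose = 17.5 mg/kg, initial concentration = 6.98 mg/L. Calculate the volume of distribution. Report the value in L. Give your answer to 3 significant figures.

Dose = 17.5 × 113 = 1978 mg
Vd = Dose / C₀ = 1978 / 6.98 = 283.4 L

283 L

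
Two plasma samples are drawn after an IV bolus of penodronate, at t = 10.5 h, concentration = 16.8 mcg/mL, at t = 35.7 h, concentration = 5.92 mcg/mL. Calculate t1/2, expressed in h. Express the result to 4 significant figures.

k = ln(C₁/C₂) / (t₂ − t₁) = ln(16.8/5.92) / (35.7 − 10.5)
  = 1.043 / 25.20 = 0.04139 h⁻¹
t½ = ln2 / k = 0.693147 / 0.04139 = 16.75 h

16.75 h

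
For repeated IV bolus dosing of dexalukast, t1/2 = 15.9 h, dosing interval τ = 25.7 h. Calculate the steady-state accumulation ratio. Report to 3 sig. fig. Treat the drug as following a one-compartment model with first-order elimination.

k = ln2 / t½ = 0.693147 / 15.9 = 0.04359 h⁻¹
e^(−kτ) = e^(−0.04359 × 25.7) = 0.3262
Accumulation ratio R = 1 / (1 − e^(−kτ)) = 1 / (1 − 0.3262) = 1.484

1.48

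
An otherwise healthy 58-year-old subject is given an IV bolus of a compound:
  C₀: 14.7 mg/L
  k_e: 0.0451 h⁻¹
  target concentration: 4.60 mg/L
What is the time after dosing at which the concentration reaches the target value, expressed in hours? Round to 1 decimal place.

t = ln(C₀ / C) / k = ln(14.70 / 4.60) / 0.04510
  = ln(3.196) / 0.04510 = 1.162 / 0.04510 = 25.76 h

25.8 h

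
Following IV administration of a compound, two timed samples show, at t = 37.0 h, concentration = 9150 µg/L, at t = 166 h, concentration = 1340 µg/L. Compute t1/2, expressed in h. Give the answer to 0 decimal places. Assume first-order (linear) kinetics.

k = ln(C₁/C₂) / (t₂ − t₁) = ln(9150/1340) / (166 − 37.0)
  = 1.921 / 129.0 = 0.01489 h⁻¹
t½ = ln2 / k = 0.693147 / 0.01489 = 46.55 h

47 h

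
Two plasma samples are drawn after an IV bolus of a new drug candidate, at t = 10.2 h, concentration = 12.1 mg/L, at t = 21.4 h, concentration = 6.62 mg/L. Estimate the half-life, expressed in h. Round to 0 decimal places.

13 h

k = ln(C₁/C₂) / (t₂ − t₁) = ln(12.1/6.62) / (21.4 − 10.2)
  = 0.6031 / 11.20 = 0.05385 h⁻¹
t½ = ln2 / k = 0.693147 / 0.05385 = 12.87 h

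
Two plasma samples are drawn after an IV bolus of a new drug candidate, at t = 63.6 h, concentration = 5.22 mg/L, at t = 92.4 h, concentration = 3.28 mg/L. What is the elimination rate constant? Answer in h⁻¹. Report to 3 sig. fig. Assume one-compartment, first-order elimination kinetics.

0.0161 h⁻¹

k = ln(C₁/C₂) / (t₂ − t₁) = ln(5.22/3.28) / (92.4 − 63.6)
  = 0.4647 / 28.80 = 0.01614 h⁻¹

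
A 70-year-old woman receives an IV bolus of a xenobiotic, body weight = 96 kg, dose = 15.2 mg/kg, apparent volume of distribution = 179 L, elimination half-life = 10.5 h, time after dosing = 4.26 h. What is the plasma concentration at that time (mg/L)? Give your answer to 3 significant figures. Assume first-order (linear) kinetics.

Total dose = 15.2 × 96 = 1459 mg
C₀ = Dose / Vd = 1459 / 179 = 8.151 mg/L
k = ln2 / t½ = 0.693147 / 10.5 = 0.06601 h⁻¹
C = C₀ · e^(−k·t) = 8.151 × e^(−0.06601 × 4.26)
  = 8.151 × 0.7549 = 6.153 mg/L

6.15 mg/L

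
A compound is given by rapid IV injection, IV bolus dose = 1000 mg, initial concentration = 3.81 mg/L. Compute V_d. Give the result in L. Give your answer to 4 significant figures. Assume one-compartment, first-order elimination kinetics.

Vd = Dose / C₀ = 1000 / 3.81 = 262.5 L

262.5 L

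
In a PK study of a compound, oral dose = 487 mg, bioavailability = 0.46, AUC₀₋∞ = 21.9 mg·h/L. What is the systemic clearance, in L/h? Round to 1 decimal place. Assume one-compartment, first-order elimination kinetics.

10.2 L/h

CL = F·Dose / AUC = 0.46 × 487 / 21.9 = 10.23 L/h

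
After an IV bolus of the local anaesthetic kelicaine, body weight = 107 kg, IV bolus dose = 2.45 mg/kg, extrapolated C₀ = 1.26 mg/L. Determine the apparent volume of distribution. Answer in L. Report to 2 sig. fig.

Dose = 2.45 × 107 = 262.2 mg
Vd = Dose / C₀ = 262.2 / 1.26 = 208.1 L

210 L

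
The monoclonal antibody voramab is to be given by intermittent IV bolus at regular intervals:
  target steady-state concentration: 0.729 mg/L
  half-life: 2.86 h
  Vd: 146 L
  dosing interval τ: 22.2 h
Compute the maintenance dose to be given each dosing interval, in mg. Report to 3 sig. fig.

573 mg

k = ln2 / t½ = 0.693147 / 2.86 = 0.2424 h⁻¹
CL = k × Vd = 0.2424 × 146 = 35.39 L/h
At steady state, Dose/τ = Css × CL.
Dose = Css × CL × τ = 0.729 × 35.39 × 22.2 = 572.7 mg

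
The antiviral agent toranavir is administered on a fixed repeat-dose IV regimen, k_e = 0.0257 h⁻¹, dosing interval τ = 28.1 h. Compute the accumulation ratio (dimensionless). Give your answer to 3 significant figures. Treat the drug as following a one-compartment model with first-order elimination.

1.94

e^(−kτ) = e^(−0.02570 × 28.1) = 0.4857
Accumulation ratio R = 1 / (1 − e^(−kτ)) = 1 / (1 − 0.4857) = 1.944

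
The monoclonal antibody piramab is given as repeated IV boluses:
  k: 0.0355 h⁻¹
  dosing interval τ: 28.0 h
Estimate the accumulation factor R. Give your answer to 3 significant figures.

e^(−kτ) = e^(−0.03550 × 28.0) = 0.3701
Accumulation ratio R = 1 / (1 − e^(−kτ)) = 1 / (1 − 0.3701) = 1.588

1.59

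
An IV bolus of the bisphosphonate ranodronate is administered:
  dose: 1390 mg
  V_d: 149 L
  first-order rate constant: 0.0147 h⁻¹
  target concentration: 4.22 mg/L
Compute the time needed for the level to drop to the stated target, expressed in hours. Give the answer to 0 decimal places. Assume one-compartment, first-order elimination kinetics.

54 h

C₀ = Dose / Vd = 1390 / 149 = 9.329 mg/L
t = ln(C₀ / C) / k = ln(9.329 / 4.22) / 0.01470
  = ln(2.211) / 0.01470 = 0.7934 / 0.01470 = 53.97 h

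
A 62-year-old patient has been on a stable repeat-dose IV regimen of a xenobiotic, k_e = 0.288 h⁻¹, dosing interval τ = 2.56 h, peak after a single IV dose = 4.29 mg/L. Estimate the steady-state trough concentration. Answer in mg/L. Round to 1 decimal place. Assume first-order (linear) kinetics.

3.9 mg/L

e^(−kτ) = e^(−0.2880 × 2.56) = 0.4784
Accumulation ratio R = 1 / (1 − e^(−kτ)) = 1 / (1 − 0.4784) = 1.917
Steady-state trough = C₀ × R × e^(−kτ) = 4.29 × 1.917 × 0.4784 = 3.934 mg/L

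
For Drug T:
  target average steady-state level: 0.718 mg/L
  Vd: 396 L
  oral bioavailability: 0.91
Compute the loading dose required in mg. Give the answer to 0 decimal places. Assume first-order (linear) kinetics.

312 mg

LD = Css × Vd / F = 0.718 × 396 / 0.91 = 312.4 mg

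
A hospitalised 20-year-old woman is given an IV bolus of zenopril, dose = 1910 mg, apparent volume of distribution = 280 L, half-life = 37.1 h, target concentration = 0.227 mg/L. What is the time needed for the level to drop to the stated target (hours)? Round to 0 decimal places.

182 h

C₀ = Dose / Vd = 1910 / 280 = 6.821 mg/L
k = ln2 / t½ = 0.693147 / 37.1 = 0.01868 h⁻¹
t = ln(C₀ / C) / k = ln(6.821 / 0.227) / 0.01868
  = ln(30.05) / 0.01868 = 3.403 / 0.01868 = 182.2 h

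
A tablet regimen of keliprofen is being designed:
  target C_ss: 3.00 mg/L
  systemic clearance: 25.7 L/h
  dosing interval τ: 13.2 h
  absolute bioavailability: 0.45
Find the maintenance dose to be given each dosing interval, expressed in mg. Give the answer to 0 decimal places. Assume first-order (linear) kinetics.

2262 mg

At steady state, F × (Dose/τ) = Css × CL.
Dose = Css × CL × τ / F = 3.00 × 25.70 × 13.2 / 0.45 = 2262 mg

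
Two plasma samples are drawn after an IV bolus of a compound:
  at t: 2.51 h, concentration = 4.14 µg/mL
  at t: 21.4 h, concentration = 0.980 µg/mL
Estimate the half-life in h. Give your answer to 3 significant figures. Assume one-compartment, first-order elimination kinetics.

9.09 h

k = ln(C₁/C₂) / (t₂ − t₁) = ln(4.14/0.980) / (21.4 − 2.51)
  = 1.441 / 18.89 = 0.07628 h⁻¹
t½ = ln2 / k = 0.693147 / 0.07628 = 9.087 h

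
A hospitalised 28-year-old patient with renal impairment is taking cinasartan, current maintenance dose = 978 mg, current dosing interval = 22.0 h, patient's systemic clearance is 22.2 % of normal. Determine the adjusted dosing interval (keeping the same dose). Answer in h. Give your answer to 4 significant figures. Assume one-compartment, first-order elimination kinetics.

99.10 h

To keep the same average steady-state level, dosing rate must scale with clearance.
CL ratio = 22.2 / 100 = 0.2220
New interval (same dose) = 22.0 / 0.2220 = 99.10 h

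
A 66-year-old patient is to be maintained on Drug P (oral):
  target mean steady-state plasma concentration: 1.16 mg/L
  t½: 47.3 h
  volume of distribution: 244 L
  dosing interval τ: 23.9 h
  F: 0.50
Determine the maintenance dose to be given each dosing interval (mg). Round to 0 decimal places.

198 mg

k = ln2 / t½ = 0.693147 / 47.3 = 0.01465 h⁻¹
CL = k × Vd = 0.01465 × 244 = 3.575 L/h
At steady state, F × (Dose/τ) = Css × CL.
Dose = Css × CL × τ / F = 1.16 × 3.575 × 23.9 / 0.50 = 198.2 mg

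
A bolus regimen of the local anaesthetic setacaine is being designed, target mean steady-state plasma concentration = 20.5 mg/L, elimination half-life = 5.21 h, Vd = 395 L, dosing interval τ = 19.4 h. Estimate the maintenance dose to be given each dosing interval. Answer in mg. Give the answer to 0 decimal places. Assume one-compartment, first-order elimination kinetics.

20900 mg

k = ln2 / t½ = 0.693147 / 5.21 = 0.1330 h⁻¹
CL = k × Vd = 0.1330 × 395 = 52.54 L/h
At steady state, Dose/τ = Css × CL.
Dose = Css × CL × τ = 20.5 × 52.54 × 19.4 = 20900 mg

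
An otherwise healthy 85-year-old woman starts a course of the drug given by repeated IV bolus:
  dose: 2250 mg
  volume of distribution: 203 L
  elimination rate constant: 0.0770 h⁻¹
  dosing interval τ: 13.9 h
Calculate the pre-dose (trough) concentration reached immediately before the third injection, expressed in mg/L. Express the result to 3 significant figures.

5.10 mg/L

C₀ per dose = Dose / Vd = 2250 / 203 = 11.08 mg/L
Fraction remaining after one interval: r = e^(−kτ) = e^(−0.07700 × 13.9) = 0.3429
Before dose 3, 2 doses have been given (aged 1τ, 2τ).
C_trough = C₀ × (r + r²) = 11.08 × (0.3429 + 0.1176) = 5.102 mg/L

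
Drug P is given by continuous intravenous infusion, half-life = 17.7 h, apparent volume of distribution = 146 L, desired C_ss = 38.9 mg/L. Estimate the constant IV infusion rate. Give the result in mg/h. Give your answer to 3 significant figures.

k = ln2 / t½ = 0.693147 / 17.7 = 0.03916 h⁻¹
CL = k × Vd = 0.03916 × 146 = 5.717 L/h
At steady state, infusion rate R₀ = Css × CL = 38.9 × 5.717 = 222.4 mg/h

222 mg/h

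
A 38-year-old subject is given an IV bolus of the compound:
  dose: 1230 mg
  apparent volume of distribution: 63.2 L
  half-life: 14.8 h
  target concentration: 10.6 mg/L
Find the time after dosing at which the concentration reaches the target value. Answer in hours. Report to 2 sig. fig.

C₀ = Dose / Vd = 1230 / 63.2 = 19.46 mg/L
k = ln2 / t½ = 0.693147 / 14.8 = 0.04683 h⁻¹
t = ln(C₀ / C) / k = ln(19.46 / 10.6) / 0.04683
  = ln(1.836) / 0.04683 = 0.6076 / 0.04683 = 12.97 h

13 h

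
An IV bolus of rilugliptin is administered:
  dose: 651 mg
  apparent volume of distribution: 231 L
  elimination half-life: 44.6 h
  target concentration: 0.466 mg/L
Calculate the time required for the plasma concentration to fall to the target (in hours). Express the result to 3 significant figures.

C₀ = Dose / Vd = 651.0 / 231 = 2.818 mg/L
k = ln2 / t½ = 0.693147 / 44.6 = 0.01554 h⁻¹
t = ln(C₀ / C) / k = ln(2.818 / 0.466) / 0.01554
  = ln(6.047) / 0.01554 = 1.800 / 0.01554 = 115.8 h

116 h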